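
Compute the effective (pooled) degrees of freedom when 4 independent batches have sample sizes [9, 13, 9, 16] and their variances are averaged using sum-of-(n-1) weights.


nu = sum_i (n_i - 1)
nu = ((9 - 1) + (13 - 1) + (9 - 1) + (16 - 1))
nu = 8 + 12 + 8 + 15
nu = 43

43


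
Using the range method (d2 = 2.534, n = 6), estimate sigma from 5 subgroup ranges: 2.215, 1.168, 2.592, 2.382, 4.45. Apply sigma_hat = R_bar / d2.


R_bar = (2.215 + 1.168 + 2.592 + 2.382 + 4.45) / 5
R_bar = 12.807 / 5 = 2.5614
sigma_hat = R_bar / d2 = 2.5614 / 2.534 = 1.0108

1.0108


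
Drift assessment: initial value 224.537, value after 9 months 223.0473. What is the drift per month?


rate = (v2 - v1) / months
= (223.0473 - 224.537) / 9
= -1.4897 / 9
= -0.1655

-0.1655


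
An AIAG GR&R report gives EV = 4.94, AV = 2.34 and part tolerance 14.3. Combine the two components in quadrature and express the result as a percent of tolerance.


GRR = sqrt(EV^2 + AV^2) = sqrt(4.94^2 + 2.34^2) = 5.466187
%GRR = GRR / tol * 100 = 5.466187 / 14.3 * 100
%GRR = 38.2251

38.2251


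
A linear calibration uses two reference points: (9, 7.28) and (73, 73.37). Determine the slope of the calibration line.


slope = (y2 - y1) / (x2 - x1)
= (73.37 - 7.28) / (73 - 9)
= 66.0900 / 64
= 1.0327

1.0327


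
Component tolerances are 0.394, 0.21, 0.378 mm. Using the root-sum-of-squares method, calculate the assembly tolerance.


RSS = sqrt(0.394^2 + 0.21^2 + 0.378^2)
= sqrt(0.34222)
= 0.5850

0.5850


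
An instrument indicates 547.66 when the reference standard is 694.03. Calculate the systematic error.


Systematic error = measured - true
= 547.66 - 694.03
= -146.3700

-146.3700


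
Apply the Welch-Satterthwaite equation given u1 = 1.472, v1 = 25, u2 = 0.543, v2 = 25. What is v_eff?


uc = sqrt(u1^2 + u2^2) = sqrt(1.472^2 + 0.543^2) = 1.5689592
v_eff = uc^4 / (u1^4/v1 + u2^4/v2)
= 1.5689592^4 / (1.472^4/25 + 0.543^4/25)
= 6.0596369 / 0.19127555
v_eff = 31.6801

31.6801


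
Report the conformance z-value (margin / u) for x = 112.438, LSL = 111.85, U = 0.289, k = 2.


u = U / k = 0.289 / 2 = 0.1445
margin = |LSL - x| = |111.85 - 112.438| = 0.588
z = margin / u = 0.588 / 0.1445
z = 4.0692

4.0692


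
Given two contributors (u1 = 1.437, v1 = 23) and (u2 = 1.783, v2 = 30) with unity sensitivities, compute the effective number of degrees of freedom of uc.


uc = sqrt(u1^2 + u2^2) = sqrt(1.437^2 + 1.783^2) = 2.2899908
v_eff = uc^4 / (u1^4/v1 + u2^4/v2)
= 2.2899908^4 / (1.437^4/23 + 1.783^4/30)
= 27.500143 / 0.52228242
v_eff = 52.6538

52.6538


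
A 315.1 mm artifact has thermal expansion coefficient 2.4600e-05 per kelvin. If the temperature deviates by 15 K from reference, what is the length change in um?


dL = L * alpha * dT
= 315.1 * 2.4600e-05 * 15
= 0.1162719 mm
dL_um = 0.1162719 * 1000 = 116.2719 um

116.2719


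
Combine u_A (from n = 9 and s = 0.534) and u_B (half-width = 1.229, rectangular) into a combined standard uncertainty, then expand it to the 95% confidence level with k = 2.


u_A = s / sqrt(n) = 0.534 / sqrt(9) = 0.178
u_B = half_width / sqrt(3) = 1.229 / sqrt(3) = 0.70956348
uc = sqrt(u_A^2 + u_B^2) = sqrt(0.178^2 + 0.70956348^2) = 0.73154927
U = k * uc = 2 * 0.73154927
U = 1.4631

1.4631


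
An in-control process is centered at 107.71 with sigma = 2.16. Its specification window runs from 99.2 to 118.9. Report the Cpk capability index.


Cpu = (USL - mean) / (3*sigma) = (118.9 - 107.71) / (3*2.16) = 1.7269
Cpl = (mean - LSL) / (3*sigma) = (107.71 - 99.2) / (3*2.16) = 1.3133
Cpk = min(Cpu, Cpl) = 1.3133

1.3133


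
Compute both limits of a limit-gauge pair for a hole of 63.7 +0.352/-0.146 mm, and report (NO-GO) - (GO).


GO = nominal - lower_tol (smallest hole = maximum material condition)
GO = 63.7 - 0.146 = 63.554
NO-GO = nominal + upper_tol (largest hole = least material condition)
NO-GO = 63.7 + 0.352 = 64.052
spread = NO-GO - GO = 64.052 - 63.554 = 0.4980

0.4980


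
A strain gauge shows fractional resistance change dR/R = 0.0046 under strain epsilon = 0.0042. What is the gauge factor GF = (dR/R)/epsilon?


GF = (dR/R) / epsilon
= 0.0046 / 0.0042
= 1.0952

1.0952


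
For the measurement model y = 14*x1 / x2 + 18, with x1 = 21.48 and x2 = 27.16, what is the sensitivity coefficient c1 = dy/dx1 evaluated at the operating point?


y = 14*x1 / x2 + 18
dy/dx1 = 14/x2
Evaluate at x2 = 27.16: c1 = 14 / 27.16
c1 = 0.5155

0.5155


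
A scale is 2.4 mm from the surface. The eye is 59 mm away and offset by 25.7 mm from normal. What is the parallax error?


error = h * offset / d
= 2.4 * 25.7 / 59
= 1.0454

1.0454


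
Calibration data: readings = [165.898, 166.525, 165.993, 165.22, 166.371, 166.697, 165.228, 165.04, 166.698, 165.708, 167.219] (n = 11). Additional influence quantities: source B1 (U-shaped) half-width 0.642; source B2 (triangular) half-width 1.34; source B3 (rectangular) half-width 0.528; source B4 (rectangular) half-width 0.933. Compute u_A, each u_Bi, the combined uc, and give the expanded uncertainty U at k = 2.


mean = (165.898 + 166.525 + 165.993 + 165.22 + 166.371 + 166.697 + 165.228 + 165.04 + 166.698 + 165.708 + 167.219) / 11 = 166.0542727
s = sqrt(sum((x - mean)^2)/(n-1)) = 0.71144502
u_A = s / sqrt(n) = 0.71144502 / sqrt(11) = 0.21450874
u_B1 = 0.642 / sqrt(2) = 0.45396255
u_B2 = 1.34 / sqrt(6) = 0.54705271
u_B3 = 0.528 / sqrt(3) = 0.30484094
u_B4 = 0.933 / sqrt(3) = 0.5386678
uc = sqrt(0.21450874^2 + 0.45396255^2 + 0.54705271^2 + 0.30484094^2 + 0.5386678^2) = 0.96667143
U = k * uc = 2 * 0.96667143
U = 1.9333

1.9333


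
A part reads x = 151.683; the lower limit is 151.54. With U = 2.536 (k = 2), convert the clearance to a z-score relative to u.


u = U / k = 2.536 / 2 = 1.268
margin = |LSL - x| = |151.54 - 151.683| = 0.143
z = margin / u = 0.143 / 1.268
z = 0.1128

0.1128


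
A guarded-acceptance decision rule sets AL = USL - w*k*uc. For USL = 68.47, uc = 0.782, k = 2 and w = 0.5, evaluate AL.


U = k * uc = 2 * 0.782 = 1.564
guard band g = w * U = 0.5 * 1.564 = 0.782
AL = USL - g = 68.47 - 0.782
AL = 67.6880

67.6880


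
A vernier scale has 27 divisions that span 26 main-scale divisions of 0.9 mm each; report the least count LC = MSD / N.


LC = MSD / n_div
= 0.9 / 27
= 0.0333

0.0333


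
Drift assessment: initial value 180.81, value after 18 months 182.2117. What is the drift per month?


rate = (v2 - v1) / months
= (182.2117 - 180.81) / 18
= 1.4017 / 18
= 0.0779

0.0779


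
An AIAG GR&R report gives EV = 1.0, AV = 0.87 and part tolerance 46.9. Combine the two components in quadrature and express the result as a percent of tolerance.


GRR = sqrt(EV^2 + AV^2) = sqrt(1.0^2 + 0.87^2) = 1.325481
%GRR = GRR / tol * 100 = 1.325481 / 46.9 * 100
%GRR = 2.8262

2.8262


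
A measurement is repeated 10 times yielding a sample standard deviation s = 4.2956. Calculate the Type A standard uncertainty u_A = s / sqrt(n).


u_A = s / sqrt(n)
u_A = 4.2956 / sqrt(10)
u_A = 4.2956 / 3.1622777
u_A = 1.3584

1.3584


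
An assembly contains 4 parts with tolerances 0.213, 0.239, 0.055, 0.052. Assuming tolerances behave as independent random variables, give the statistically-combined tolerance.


RSS = sqrt(0.213^2 + 0.239^2 + 0.055^2 + 0.052^2)
= sqrt(0.108219)
= 0.3290

0.3290


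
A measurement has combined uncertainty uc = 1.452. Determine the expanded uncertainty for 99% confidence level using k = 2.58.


U = k * uc
U = 2.58 * 1.452
U = 3.7462

3.7462


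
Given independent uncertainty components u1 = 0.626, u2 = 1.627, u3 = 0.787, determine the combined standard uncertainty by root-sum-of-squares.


uc = sqrt(0.626^2 + 1.627^2 + 0.787^2)
uc = sqrt(3.658374)
uc = 1.9127

1.9127


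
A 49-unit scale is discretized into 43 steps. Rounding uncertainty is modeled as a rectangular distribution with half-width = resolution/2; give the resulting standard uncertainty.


resolution = range / divisions
resolution = 49 / 43 = 1.1395349
u_res = resolution / (2*sqrt(3))
u_res = 1.1395349 / 3.4641016
u_res = 0.3290

0.3290


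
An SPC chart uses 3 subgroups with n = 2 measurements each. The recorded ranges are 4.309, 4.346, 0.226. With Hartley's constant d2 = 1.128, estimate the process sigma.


R_bar = (4.309 + 4.346 + 0.226) / 3
R_bar = 8.881 / 3 = 2.9603333
sigma_hat = R_bar / d2 = 2.9603333 / 1.128 = 2.6244

2.6244


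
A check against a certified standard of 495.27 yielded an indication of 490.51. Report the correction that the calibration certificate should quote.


Correction = standard - reading
= 495.27 - 490.51
= 4.7600

4.7600


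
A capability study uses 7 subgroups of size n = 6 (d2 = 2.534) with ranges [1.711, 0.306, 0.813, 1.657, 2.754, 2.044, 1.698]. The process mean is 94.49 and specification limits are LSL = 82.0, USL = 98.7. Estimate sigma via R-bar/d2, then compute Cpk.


R_bar = (1.711 + 0.306 + 0.813 + 1.657 + 2.754 + 2.044 + 1.698) / 7 = 1.569
sigma = R_bar / d2 = 1.569 / 2.534 = 0.61917916
Cp = (USL - LSL)/(6*sigma) = (98.7 - 82.0)/(6*0.61917916) = 4.4952
Cpu = (98.7 - 94.49)/(3*0.61917916) = 2.2664
Cpl = (94.49 - 82.0)/(3*0.61917916) = 6.7240
Cpk = min(Cpu, Cpl) = 2.2664

2.2664


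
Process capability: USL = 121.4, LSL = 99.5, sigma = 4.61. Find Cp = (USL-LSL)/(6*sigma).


Cp = (USL - LSL) / (6 * sigma)
= (121.4 - 99.5) / (6 * 4.61)
= 21.9000 / 27.6600
= 0.7918

0.7918


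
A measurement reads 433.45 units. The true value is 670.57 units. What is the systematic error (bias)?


Systematic error = measured - true
= 433.45 - 670.57
= -237.1200

-237.1200


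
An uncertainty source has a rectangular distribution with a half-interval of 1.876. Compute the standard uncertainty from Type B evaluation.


u_B = half_width / sqrt(3)
u_B = 1.876 / 1.7320508
u_B = 1.0831

1.0831


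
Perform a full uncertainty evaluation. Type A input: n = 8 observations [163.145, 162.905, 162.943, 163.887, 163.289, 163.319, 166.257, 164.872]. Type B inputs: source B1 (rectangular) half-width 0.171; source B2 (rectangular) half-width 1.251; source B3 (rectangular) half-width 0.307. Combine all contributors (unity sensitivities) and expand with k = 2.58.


mean = (163.145 + 162.905 + 162.943 + 163.887 + 163.289 + 163.319 + 166.257 + 164.872) / 8 = 163.827125
s = sqrt(sum((x - mean)^2)/(n-1)) = 1.1738032
u_A = s / sqrt(n) = 1.1738032 / sqrt(8) = 0.4150021
u_B1 = 0.171 / sqrt(3) = 0.098726896
u_B2 = 1.251 / sqrt(3) = 0.72226519
u_B3 = 0.307 / sqrt(3) = 0.17724653
uc = sqrt(0.4150021^2 + 0.098726896^2 + 0.72226519^2 + 0.17724653^2) = 0.8573547
U = k * uc = 2.58 * 0.8573547
U = 2.2120

2.2120


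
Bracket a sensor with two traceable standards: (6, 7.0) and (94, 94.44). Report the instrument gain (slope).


slope = (y2 - y1) / (x2 - x1)
= (94.44 - 7.0) / (94 - 6)
= 87.4400 / 88
= 0.9936

0.9936


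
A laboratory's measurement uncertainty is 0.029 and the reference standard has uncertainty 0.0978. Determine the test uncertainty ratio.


TUR = u_lab / u_ref
= 0.029 / 0.0978
= 0.2965

0.2965


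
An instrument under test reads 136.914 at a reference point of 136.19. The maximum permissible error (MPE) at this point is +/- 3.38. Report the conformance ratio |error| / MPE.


e = indication - reference = 136.914 - 136.19 = 0.7240
|e| = 0.7240
ratio = |e| / MPE = 0.7240 / 3.38
ratio = 0.2142

0.2142


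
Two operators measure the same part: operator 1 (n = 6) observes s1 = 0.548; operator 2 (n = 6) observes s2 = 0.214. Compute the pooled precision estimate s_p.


s_p = sqrt(((n1-1)*s1^2 + (n2-1)*s2^2) / (n1+n2-2))
numerator = (6-1)*0.548^2 + (6-1)*0.214^2 = 1.50152 + 0.22898 = 1.7305
denominator = 6 + 6 - 2 = 10
s_p^2 = 1.7305 / 10 = 0.17305
s_p = sqrt(0.17305) = 0.4160

0.4160


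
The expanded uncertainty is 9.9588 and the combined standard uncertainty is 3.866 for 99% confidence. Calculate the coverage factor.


k = U / uc
k = 9.9588 / 3.866
k = 2.576

2.576


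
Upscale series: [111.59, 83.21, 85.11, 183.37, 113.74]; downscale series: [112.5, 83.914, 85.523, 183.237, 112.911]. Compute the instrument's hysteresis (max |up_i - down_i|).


|111.59 - 112.5| = 0.9100
|83.21 - 83.914| = 0.7040
|85.11 - 85.523| = 0.4130
|183.37 - 183.237| = 0.1330
|113.74 - 112.911| = 0.8290
hysteresis = max(diffs) = 0.9100

0.9100


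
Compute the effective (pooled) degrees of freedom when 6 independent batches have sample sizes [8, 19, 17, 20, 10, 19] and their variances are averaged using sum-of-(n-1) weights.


nu = sum_i (n_i - 1)
nu = ((8 - 1) + (19 - 1) + (17 - 1) + (20 - 1) + (10 - 1) + (19 - 1))
nu = 7 + 18 + 16 + 19 + 9 + 18
nu = 87

87


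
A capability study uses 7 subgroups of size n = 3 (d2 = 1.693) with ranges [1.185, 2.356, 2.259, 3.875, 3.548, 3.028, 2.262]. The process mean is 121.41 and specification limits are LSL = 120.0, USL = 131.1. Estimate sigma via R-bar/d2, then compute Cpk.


R_bar = (1.185 + 2.356 + 2.259 + 3.875 + 3.548 + 3.028 + 2.262) / 7 = 2.6447143
sigma = R_bar / d2 = 2.6447143 / 1.693 = 1.5621467
Cp = (USL - LSL)/(6*sigma) = (131.1 - 120.0)/(6*1.5621467) = 1.1843
Cpu = (131.1 - 121.41)/(3*1.5621467) = 2.0677
Cpl = (121.41 - 120.0)/(3*1.5621467) = 0.3009
Cpk = min(Cpu, Cpl) = 0.3009

0.3009


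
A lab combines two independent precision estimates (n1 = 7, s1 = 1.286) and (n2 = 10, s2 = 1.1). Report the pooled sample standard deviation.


s_p = sqrt(((n1-1)*s1^2 + (n2-1)*s2^2) / (n1+n2-2))
numerator = (7-1)*1.286^2 + (10-1)*1.1^2 = 9.922776 + 10.89 = 20.812776
denominator = 7 + 10 - 2 = 15
s_p^2 = 20.812776 / 15 = 1.3875184
s_p = sqrt(1.3875184) = 1.1779

1.1779


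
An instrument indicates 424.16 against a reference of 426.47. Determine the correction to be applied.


Correction = standard - reading
= 426.47 - 424.16
= 2.3100

2.3100


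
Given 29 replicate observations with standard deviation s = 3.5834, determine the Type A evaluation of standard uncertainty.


u_A = s / sqrt(n)
u_A = 3.5834 / sqrt(29)
u_A = 3.5834 / 5.3851648
u_A = 0.6654

0.6654


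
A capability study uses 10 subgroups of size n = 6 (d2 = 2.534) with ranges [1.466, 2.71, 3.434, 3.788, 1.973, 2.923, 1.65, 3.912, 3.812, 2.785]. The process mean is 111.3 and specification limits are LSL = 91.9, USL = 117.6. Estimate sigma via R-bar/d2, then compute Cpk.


R_bar = (1.466 + 2.71 + 3.434 + 3.788 + 1.973 + 2.923 + 1.65 + 3.912 + 3.812 + 2.785) / 10 = 2.8453
sigma = R_bar / d2 = 2.8453 / 2.534 = 1.1228493
Cp = (USL - LSL)/(6*sigma) = (117.6 - 91.9)/(6*1.1228493) = 3.8147
Cpu = (117.6 - 111.3)/(3*1.1228493) = 1.8702
Cpl = (111.3 - 91.9)/(3*1.1228493) = 5.7592
Cpk = min(Cpu, Cpl) = 1.8702

1.8702


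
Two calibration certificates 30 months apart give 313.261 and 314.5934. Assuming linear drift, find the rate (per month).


rate = (v2 - v1) / months
= (314.5934 - 313.261) / 30
= 1.3324 / 30
= 0.0444

0.0444


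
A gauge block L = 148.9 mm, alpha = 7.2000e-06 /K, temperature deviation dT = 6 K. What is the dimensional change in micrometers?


dL = L * alpha * dT
= 148.9 * 7.2000e-06 * 6
= 0.0064325 mm
dL_um = 0.0064325 * 1000 = 6.4325 um

6.4325


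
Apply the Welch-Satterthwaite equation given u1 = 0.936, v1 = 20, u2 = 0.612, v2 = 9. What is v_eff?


uc = sqrt(u1^2 + u2^2) = sqrt(0.936^2 + 0.612^2) = 1.1183202
v_eff = uc^4 / (u1^4/v1 + u2^4/v2)
= 1.1183202^4 / (0.936^4/20 + 0.612^4/9)
= 1.5641006 / 0.053964233
v_eff = 28.9840

28.9840


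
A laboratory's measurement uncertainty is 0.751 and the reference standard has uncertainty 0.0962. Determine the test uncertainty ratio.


TUR = u_lab / u_ref
= 0.751 / 0.0962
= 7.8067

7.8067


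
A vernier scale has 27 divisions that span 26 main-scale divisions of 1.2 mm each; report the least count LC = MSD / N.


LC = MSD / n_div
= 1.2 / 27
= 0.0444

0.0444


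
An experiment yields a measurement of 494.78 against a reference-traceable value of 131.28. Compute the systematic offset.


Systematic error = measured - true
= 494.78 - 131.28
= 363.5000

363.5000


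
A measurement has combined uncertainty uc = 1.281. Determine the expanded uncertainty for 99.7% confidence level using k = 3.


U = k * uc
U = 3 * 1.281
U = 3.8430

3.8430


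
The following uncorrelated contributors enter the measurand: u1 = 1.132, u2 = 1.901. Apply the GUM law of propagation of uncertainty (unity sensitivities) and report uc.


uc = sqrt(1.132^2 + 1.901^2)
uc = sqrt(4.895225)
uc = 2.2125

2.2125


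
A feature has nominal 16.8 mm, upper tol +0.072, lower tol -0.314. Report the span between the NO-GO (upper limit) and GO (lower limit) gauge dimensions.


GO = nominal - lower_tol (smallest hole = maximum material condition)
GO = 16.8 - 0.314 = 16.486
NO-GO = nominal + upper_tol (largest hole = least material condition)
NO-GO = 16.8 + 0.072 = 16.872
spread = NO-GO - GO = 16.872 - 16.486 = 0.3860

0.3860


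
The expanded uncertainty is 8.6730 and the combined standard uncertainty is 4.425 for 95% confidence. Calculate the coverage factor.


k = U / uc
k = 8.6730 / 4.425
k = 1.96

1.96


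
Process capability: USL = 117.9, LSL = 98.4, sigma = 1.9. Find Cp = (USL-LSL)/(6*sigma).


Cp = (USL - LSL) / (6 * sigma)
= (117.9 - 98.4) / (6 * 1.9)
= 19.5000 / 11.4000
= 1.7105

1.7105


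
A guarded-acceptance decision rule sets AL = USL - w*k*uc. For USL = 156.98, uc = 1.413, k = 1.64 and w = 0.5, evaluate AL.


U = k * uc = 1.64 * 1.413 = 2.31732
guard band g = w * U = 0.5 * 2.31732 = 1.15866
AL = USL - g = 156.98 - 1.15866
AL = 155.8213

155.8213


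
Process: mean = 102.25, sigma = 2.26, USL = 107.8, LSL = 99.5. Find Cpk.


Cpu = (USL - mean) / (3*sigma) = (107.8 - 102.25) / (3*2.26) = 0.8186
Cpl = (mean - LSL) / (3*sigma) = (102.25 - 99.5) / (3*2.26) = 0.4056
Cpk = min(Cpu, Cpl) = 0.4056

0.4056


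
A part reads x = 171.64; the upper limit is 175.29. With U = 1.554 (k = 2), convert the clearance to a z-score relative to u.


u = U / k = 1.554 / 2 = 0.777
margin = |USL - x| = |175.29 - 171.64| = 3.65
z = margin / u = 3.65 / 0.777
z = 4.6976

4.6976


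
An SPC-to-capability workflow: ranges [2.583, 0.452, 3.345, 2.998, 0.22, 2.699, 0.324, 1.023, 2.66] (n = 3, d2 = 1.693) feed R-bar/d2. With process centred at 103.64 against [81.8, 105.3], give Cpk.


R_bar = (2.583 + 0.452 + 3.345 + 2.998 + 0.22 + 2.699 + 0.324 + 1.023 + 2.66) / 9 = 1.8115556
sigma = R_bar / d2 = 1.8115556 / 1.693 = 1.0700269
Cp = (USL - LSL)/(6*sigma) = (105.3 - 81.8)/(6*1.0700269) = 3.6603
Cpu = (105.3 - 103.64)/(3*1.0700269) = 0.5171
Cpl = (103.64 - 81.8)/(3*1.0700269) = 6.8036
Cpk = min(Cpu, Cpl) = 0.5171

0.5171


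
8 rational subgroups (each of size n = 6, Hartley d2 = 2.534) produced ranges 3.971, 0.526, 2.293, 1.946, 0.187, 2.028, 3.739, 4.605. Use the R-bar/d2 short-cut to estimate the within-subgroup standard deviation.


R_bar = (3.971 + 0.526 + 2.293 + 1.946 + 0.187 + 2.028 + 3.739 + 4.605) / 8
R_bar = 19.295 / 8 = 2.411875
sigma_hat = R_bar / d2 = 2.411875 / 2.534 = 0.9518

0.9518


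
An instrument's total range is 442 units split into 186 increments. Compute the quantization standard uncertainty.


resolution = range / divisions
resolution = 442 / 186 = 2.3763441
u_res = resolution / (2*sqrt(3))
u_res = 2.3763441 / 3.4641016
u_res = 0.6860

0.6860


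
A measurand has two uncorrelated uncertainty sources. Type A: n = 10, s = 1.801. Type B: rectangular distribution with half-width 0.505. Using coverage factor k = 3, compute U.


u_A = s / sqrt(n) = 1.801 / sqrt(10) = 0.56952621
u_B = half_width / sqrt(3) = 0.505 / sqrt(3) = 0.29156189
uc = sqrt(u_A^2 + u_B^2) = sqrt(0.56952621^2 + 0.29156189^2) = 0.63981907
U = k * uc = 3 * 0.63981907
U = 1.9195

1.9195


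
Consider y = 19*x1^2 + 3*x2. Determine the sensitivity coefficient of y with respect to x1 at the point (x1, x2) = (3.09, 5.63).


y = 19*x1^2 + 3*x2
dy/dx1 = 2*19*x1
Evaluate at x1 = 3.09: c1 = 38 * 3.09
c1 = 117.4200

117.4200


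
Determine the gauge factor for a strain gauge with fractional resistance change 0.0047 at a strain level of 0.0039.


GF = (dR/R) / epsilon
= 0.0047 / 0.0039
= 1.2051

1.2051


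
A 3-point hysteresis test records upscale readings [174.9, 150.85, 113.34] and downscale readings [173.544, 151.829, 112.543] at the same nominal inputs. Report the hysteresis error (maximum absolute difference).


|174.9 - 173.544| = 1.3560
|150.85 - 151.829| = 0.9790
|113.34 - 112.543| = 0.7970
hysteresis = max(diffs) = 1.3560

1.3560


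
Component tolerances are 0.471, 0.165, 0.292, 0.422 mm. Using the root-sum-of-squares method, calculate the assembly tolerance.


RSS = sqrt(0.471^2 + 0.165^2 + 0.292^2 + 0.422^2)
= sqrt(0.512414)
= 0.7158

0.7158


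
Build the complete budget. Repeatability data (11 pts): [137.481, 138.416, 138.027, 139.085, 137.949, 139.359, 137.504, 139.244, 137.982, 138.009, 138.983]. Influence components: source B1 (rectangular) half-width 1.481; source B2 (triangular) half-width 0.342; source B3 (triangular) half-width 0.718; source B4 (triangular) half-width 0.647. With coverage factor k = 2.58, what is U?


mean = (137.481 + 138.416 + 138.027 + 139.085 + 137.949 + 139.359 + 137.504 + 139.244 + 137.982 + 138.009 + 138.983) / 11 = 138.3671818
s = sqrt(sum((x - mean)^2)/(n-1)) = 0.68898851
u_A = s / sqrt(n) = 0.68898851 / sqrt(11) = 0.20773785
u_B1 = 1.481 / sqrt(3) = 0.85505575
u_B2 = 0.342 / sqrt(6) = 0.13962092
u_B3 = 0.718 / sqrt(6) = 0.29312227
u_B4 = 0.647 / sqrt(6) = 0.26413664
uc = sqrt(0.20773785^2 + 0.85505575^2 + 0.13962092^2 + 0.29312227^2 + 0.26413664^2) = 0.97440145
U = k * uc = 2.58 * 0.97440145
U = 2.5140

2.5140


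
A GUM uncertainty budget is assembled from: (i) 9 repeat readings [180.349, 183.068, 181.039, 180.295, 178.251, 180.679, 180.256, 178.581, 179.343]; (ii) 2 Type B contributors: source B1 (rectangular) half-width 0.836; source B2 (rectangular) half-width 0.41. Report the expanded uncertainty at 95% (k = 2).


mean = (180.349 + 183.068 + 181.039 + 180.295 + 178.251 + 180.679 + 180.256 + 178.581 + 179.343) / 9 = 180.2067778
s = sqrt(sum((x - mean)^2)/(n-1)) = 1.4294643
u_A = s / sqrt(n) = 1.4294643 / sqrt(9) = 0.4764881
u_B1 = 0.836 / sqrt(3) = 0.48266483
u_B2 = 0.41 / sqrt(3) = 0.23671361
uc = sqrt(0.4764881^2 + 0.48266483^2 + 0.23671361^2) = 0.71835895
U = k * uc = 2 * 0.71835895
U = 1.4367

1.4367


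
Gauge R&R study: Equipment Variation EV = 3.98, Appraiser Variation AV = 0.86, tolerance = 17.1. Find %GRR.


GRR = sqrt(EV^2 + AV^2) = sqrt(3.98^2 + 0.86^2) = 4.0718546
%GRR = GRR / tol * 100 = 4.0718546 / 17.1 * 100
%GRR = 23.8120

23.8120


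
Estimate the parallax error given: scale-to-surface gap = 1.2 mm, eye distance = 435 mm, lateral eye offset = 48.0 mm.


error = h * offset / d
= 1.2 * 48.0 / 435
= 0.1324

0.1324


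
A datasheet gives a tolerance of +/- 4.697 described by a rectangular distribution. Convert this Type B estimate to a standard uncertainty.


u_B = half_width / sqrt(3)
u_B = 4.697 / 1.7320508
u_B = 2.7118

2.7118


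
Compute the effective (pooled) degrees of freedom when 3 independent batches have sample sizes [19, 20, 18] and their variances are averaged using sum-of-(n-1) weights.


nu = sum_i (n_i - 1)
nu = ((19 - 1) + (20 - 1) + (18 - 1))
nu = 18 + 19 + 17
nu = 54

54


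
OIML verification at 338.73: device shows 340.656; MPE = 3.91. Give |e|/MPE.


e = indication - reference = 340.656 - 338.73 = 1.9260
|e| = 1.9260
ratio = |e| / MPE = 1.9260 / 3.91
ratio = 0.4926

0.4926


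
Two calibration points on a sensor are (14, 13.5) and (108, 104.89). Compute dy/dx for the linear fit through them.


slope = (y2 - y1) / (x2 - x1)
= (104.89 - 13.5) / (108 - 14)
= 91.3900 / 94
= 0.9722

0.9722


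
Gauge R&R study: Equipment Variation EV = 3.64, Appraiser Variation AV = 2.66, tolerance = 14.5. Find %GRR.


GRR = sqrt(EV^2 + AV^2) = sqrt(3.64^2 + 2.66^2) = 4.5083478
%GRR = GRR / tol * 100 = 4.5083478 / 14.5 * 100
%GRR = 31.0921

31.0921


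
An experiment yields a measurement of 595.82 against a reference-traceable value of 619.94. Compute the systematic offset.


Systematic error = measured - true
= 595.82 - 619.94
= -24.1200

-24.1200


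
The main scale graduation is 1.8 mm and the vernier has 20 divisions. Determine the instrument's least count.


LC = MSD / n_div
= 1.8 / 20
= 0.0900

0.0900


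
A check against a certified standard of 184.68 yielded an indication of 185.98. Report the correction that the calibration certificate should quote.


Correction = standard - reading
= 184.68 - 185.98
= -1.3000

-1.3000


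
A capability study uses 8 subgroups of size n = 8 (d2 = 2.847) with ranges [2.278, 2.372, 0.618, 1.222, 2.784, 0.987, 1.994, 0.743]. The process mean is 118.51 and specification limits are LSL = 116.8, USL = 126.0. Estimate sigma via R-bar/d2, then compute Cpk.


R_bar = (2.278 + 2.372 + 0.618 + 1.222 + 2.784 + 0.987 + 1.994 + 0.743) / 8 = 1.62475
sigma = R_bar / d2 = 1.62475 / 2.847 = 0.57068844
Cp = (USL - LSL)/(6*sigma) = (126.0 - 116.8)/(6*0.57068844) = 2.6868
Cpu = (126.0 - 118.51)/(3*0.57068844) = 4.3748
Cpl = (118.51 - 116.8)/(3*0.57068844) = 0.9988
Cpk = min(Cpu, Cpl) = 0.9988

0.9988


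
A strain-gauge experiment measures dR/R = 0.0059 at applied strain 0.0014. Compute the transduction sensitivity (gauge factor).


GF = (dR/R) / epsilon
= 0.0059 / 0.0014
= 4.2143

4.2143


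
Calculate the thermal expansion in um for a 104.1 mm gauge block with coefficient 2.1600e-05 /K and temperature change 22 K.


dL = L * alpha * dT
= 104.1 * 2.1600e-05 * 22
= 0.0494683 mm
dL_um = 0.0494683 * 1000 = 49.4683 um

49.4683


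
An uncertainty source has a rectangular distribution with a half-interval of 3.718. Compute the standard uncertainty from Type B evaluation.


u_B = half_width / sqrt(3)
u_B = 3.718 / 1.7320508
u_B = 2.1466

2.1466


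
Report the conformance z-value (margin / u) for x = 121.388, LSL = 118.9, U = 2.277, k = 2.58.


u = U / k = 2.277 / 2.58 = 0.88255814
margin = |LSL - x| = |118.9 - 121.388| = 2.488
z = margin / u = 2.488 / 0.88255814
z = 2.8191

2.8191


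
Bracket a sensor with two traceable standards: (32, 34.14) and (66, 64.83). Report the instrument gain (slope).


slope = (y2 - y1) / (x2 - x1)
= (64.83 - 34.14) / (66 - 32)
= 30.6900 / 34
= 0.9026

0.9026


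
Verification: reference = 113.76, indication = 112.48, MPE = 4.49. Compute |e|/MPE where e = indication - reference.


e = indication - reference = 112.48 - 113.76 = -1.2800
|e| = 1.2800
ratio = |e| / MPE = 1.2800 / 4.49
ratio = 0.2851

0.2851


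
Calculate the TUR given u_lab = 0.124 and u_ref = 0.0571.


TUR = u_lab / u_ref
= 0.124 / 0.0571
= 2.1716

2.1716


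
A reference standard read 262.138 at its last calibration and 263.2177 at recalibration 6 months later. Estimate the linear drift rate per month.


rate = (v2 - v1) / months
= (263.2177 - 262.138) / 6
= 1.0797 / 6
= 0.1800

0.1800


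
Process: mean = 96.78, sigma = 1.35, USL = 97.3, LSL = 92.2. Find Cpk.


Cpu = (USL - mean) / (3*sigma) = (97.3 - 96.78) / (3*1.35) = 0.1284
Cpl = (mean - LSL) / (3*sigma) = (96.78 - 92.2) / (3*1.35) = 1.1309
Cpk = min(Cpu, Cpl) = 0.1284

0.1284


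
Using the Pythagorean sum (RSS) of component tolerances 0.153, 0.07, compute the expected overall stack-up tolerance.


RSS = sqrt(0.153^2 + 0.07^2)
= sqrt(0.028309)
= 0.1683

0.1683


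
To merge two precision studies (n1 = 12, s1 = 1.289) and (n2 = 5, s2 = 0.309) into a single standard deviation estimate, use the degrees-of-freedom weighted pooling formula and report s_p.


s_p = sqrt(((n1-1)*s1^2 + (n2-1)*s2^2) / (n1+n2-2))
numerator = (12-1)*1.289^2 + (5-1)*0.309^2 = 18.276731 + 0.381924 = 18.658655
denominator = 12 + 5 - 2 = 15
s_p^2 = 18.658655 / 15 = 1.2439103
s_p = sqrt(1.2439103) = 1.1153

1.1153


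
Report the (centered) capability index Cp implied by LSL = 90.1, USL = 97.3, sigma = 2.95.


Cp = (USL - LSL) / (6 * sigma)
= (97.3 - 90.1) / (6 * 2.95)
= 7.2000 / 17.7000
= 0.4068

0.4068


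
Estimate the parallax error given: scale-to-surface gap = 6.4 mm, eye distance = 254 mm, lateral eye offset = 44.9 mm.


error = h * offset / d
= 6.4 * 44.9 / 254
= 1.1313

1.1313


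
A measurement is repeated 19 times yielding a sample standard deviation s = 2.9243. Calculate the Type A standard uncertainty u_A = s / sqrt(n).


u_A = s / sqrt(n)
u_A = 2.9243 / sqrt(19)
u_A = 2.9243 / 4.3588989
u_A = 0.6709

0.6709


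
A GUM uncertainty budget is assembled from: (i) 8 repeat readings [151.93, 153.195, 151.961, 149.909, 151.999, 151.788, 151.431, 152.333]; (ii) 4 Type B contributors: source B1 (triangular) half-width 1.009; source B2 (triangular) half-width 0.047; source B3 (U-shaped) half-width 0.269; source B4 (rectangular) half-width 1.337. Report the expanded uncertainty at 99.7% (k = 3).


mean = (151.93 + 153.195 + 151.961 + 149.909 + 151.999 + 151.788 + 151.431 + 152.333) / 8 = 151.81825
s = sqrt(sum((x - mean)^2)/(n-1)) = 0.92752031
u_A = s / sqrt(n) = 0.92752031 / sqrt(8) = 0.32792795
u_B1 = 1.009 / sqrt(6) = 0.41192253
u_B2 = 0.047 / sqrt(6) = 0.01918767
u_B3 = 0.269 / sqrt(2) = 0.19021172
u_B4 = 1.337 / sqrt(3) = 0.77191731
uc = sqrt(0.32792795^2 + 0.41192253^2 + 0.01918767^2 + 0.19021172^2 + 0.77191731^2) = 0.95374101
U = k * uc = 3 * 0.95374101
U = 2.8612

2.8612


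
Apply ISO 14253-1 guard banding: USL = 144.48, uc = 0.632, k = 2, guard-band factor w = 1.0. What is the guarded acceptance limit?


U = k * uc = 2 * 0.632 = 1.264
guard band g = w * U = 1.0 * 1.264 = 1.264
AL = USL - g = 144.48 - 1.264
AL = 143.2160

143.2160


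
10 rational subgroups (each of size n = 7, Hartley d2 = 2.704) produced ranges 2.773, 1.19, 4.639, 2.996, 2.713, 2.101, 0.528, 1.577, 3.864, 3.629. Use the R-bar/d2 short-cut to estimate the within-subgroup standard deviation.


R_bar = (2.773 + 1.19 + 4.639 + 2.996 + 2.713 + 2.101 + 0.528 + 1.577 + 3.864 + 3.629) / 10
R_bar = 26.01 / 10 = 2.601
sigma_hat = R_bar / d2 = 2.601 / 2.704 = 0.9619

0.9619


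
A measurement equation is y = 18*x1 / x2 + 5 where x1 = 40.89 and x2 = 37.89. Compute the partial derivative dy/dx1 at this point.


y = 18*x1 / x2 + 5
dy/dx1 = 18/x2
Evaluate at x2 = 37.89: c1 = 18 / 37.89
c1 = 0.4751

0.4751


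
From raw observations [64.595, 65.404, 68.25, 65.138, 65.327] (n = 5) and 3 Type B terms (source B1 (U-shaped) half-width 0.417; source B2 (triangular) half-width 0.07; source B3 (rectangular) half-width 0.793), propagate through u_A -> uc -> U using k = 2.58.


mean = (64.595 + 65.404 + 68.25 + 65.138 + 65.327) / 5 = 65.7428
s = sqrt(sum((x - mean)^2)/(n-1)) = 1.4367459
u_A = s / sqrt(n) = 1.4367459 / sqrt(5) = 0.6425323
u_B1 = 0.417 / sqrt(2) = 0.29486353
u_B2 = 0.07 / sqrt(6) = 0.02857738
u_B3 = 0.793 / sqrt(3) = 0.45783876
uc = sqrt(0.6425323^2 + 0.29486353^2 + 0.02857738^2 + 0.45783876^2) = 0.84274863
U = k * uc = 2.58 * 0.84274863
U = 2.1743

2.1743


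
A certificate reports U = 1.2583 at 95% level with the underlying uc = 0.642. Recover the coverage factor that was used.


k = U / uc
k = 1.2583 / 0.642
k = 1.96

1.96


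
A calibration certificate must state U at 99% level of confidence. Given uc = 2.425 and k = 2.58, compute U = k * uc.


U = k * uc
U = 2.58 * 2.425
U = 6.2565

6.2565


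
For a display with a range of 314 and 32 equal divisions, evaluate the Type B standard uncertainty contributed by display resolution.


resolution = range / divisions
resolution = 314 / 32 = 9.8125
u_res = resolution / (2*sqrt(3))
u_res = 9.8125 / 3.4641016
u_res = 2.8326

2.8326


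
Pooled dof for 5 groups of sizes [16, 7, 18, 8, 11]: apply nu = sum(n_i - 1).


nu = sum_i (n_i - 1)
nu = ((16 - 1) + (7 - 1) + (18 - 1) + (8 - 1) + (11 - 1))
nu = 15 + 6 + 17 + 7 + 10
nu = 55

55


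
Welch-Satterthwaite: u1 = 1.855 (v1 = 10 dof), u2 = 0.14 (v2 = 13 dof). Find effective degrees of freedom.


uc = sqrt(u1^2 + u2^2) = sqrt(1.855^2 + 0.14^2) = 1.8602755
v_eff = uc^4 / (u1^4/v1 + u2^4/v2)
= 1.8602755^4 / (1.855^4/10 + 0.14^4/13)
= 11.975925 / 1.1840949
v_eff = 10.1140

10.1140


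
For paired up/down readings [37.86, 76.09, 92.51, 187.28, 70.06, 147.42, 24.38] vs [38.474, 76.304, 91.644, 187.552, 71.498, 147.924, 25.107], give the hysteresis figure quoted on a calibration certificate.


|37.86 - 38.474| = 0.6140
|76.09 - 76.304| = 0.2140
|92.51 - 91.644| = 0.8660
|187.28 - 187.552| = 0.2720
|70.06 - 71.498| = 1.4380
|147.42 - 147.924| = 0.5040
|24.38 - 25.107| = 0.7270
hysteresis = max(diffs) = 1.4380

1.4380


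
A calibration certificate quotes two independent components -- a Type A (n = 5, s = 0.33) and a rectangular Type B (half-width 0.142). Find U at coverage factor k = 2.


u_A = s / sqrt(n) = 0.33 / sqrt(5) = 0.14758049
u_B = half_width / sqrt(3) = 0.142 / sqrt(3) = 0.081983738
uc = sqrt(u_A^2 + u_B^2) = sqrt(0.14758049^2 + 0.081983738^2) = 0.16882338
U = k * uc = 2 * 0.16882338
U = 0.3376

0.3376


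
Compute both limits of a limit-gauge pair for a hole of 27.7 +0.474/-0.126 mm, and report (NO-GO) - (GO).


GO = nominal - lower_tol (smallest hole = maximum material condition)
GO = 27.7 - 0.126 = 27.574
NO-GO = nominal + upper_tol (largest hole = least material condition)
NO-GO = 27.7 + 0.474 = 28.174
spread = NO-GO - GO = 28.174 - 27.574 = 0.6000

0.6000


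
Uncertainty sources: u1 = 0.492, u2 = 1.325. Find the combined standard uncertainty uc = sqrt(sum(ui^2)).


uc = sqrt(0.492^2 + 1.325^2)
uc = sqrt(1.997689)
uc = 1.4134

1.4134


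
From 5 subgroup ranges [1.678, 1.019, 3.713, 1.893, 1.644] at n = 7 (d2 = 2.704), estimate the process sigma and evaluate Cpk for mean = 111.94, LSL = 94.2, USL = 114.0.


R_bar = (1.678 + 1.019 + 3.713 + 1.893 + 1.644) / 5 = 1.9894
sigma = R_bar / d2 = 1.9894 / 2.704 = 0.73572485
Cp = (USL - LSL)/(6*sigma) = (114.0 - 94.2)/(6*0.73572485) = 4.4854
Cpu = (114.0 - 111.94)/(3*0.73572485) = 0.9333
Cpl = (111.94 - 94.2)/(3*0.73572485) = 8.0374
Cpk = min(Cpu, Cpl) = 0.9333

0.9333


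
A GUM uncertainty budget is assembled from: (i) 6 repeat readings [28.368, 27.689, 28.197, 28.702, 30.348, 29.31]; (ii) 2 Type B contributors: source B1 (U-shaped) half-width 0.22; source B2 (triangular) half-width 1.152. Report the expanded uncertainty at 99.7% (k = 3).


mean = (28.368 + 27.689 + 28.197 + 28.702 + 30.348 + 29.31) / 6 = 28.769
s = sqrt(sum((x - mean)^2)/(n-1)) = 0.94284633
u_A = s / sqrt(n) = 0.94284633 / sqrt(6) = 0.3849154
u_B1 = 0.22 / sqrt(2) = 0.15556349
u_B2 = 1.152 / sqrt(6) = 0.47030203
uc = sqrt(0.3849154^2 + 0.15556349^2 + 0.47030203^2) = 0.62733075
U = k * uc = 3 * 0.62733075
U = 1.8820

1.8820


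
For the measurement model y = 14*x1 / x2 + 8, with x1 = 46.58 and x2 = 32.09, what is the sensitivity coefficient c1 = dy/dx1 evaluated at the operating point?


y = 14*x1 / x2 + 8
dy/dx1 = 14/x2
Evaluate at x2 = 32.09: c1 = 14 / 32.09
c1 = 0.4363

0.4363


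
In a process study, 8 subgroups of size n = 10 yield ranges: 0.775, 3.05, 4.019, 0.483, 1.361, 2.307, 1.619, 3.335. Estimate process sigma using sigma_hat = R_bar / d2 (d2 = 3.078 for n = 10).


R_bar = (0.775 + 3.05 + 4.019 + 0.483 + 1.361 + 2.307 + 1.619 + 3.335) / 8
R_bar = 16.949 / 8 = 2.118625
sigma_hat = R_bar / d2 = 2.118625 / 3.078 = 0.6883

0.6883


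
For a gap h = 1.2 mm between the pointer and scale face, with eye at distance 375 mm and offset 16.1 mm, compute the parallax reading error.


error = h * offset / d
= 1.2 * 16.1 / 375
= 0.0515

0.0515


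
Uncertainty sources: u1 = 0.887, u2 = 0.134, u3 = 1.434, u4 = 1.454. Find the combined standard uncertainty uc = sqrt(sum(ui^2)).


uc = sqrt(0.887^2 + 0.134^2 + 1.434^2 + 1.454^2)
uc = sqrt(4.975197)
uc = 2.2305

2.2305


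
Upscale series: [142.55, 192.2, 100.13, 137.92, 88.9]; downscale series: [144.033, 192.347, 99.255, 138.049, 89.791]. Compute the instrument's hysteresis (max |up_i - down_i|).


|142.55 - 144.033| = 1.4830
|192.2 - 192.347| = 0.1470
|100.13 - 99.255| = 0.8750
|137.92 - 138.049| = 0.1290
|88.9 - 89.791| = 0.8910
hysteresis = max(diffs) = 1.4830

1.4830


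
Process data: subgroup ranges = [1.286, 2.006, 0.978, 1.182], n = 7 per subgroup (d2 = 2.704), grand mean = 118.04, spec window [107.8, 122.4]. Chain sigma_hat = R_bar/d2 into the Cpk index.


R_bar = (1.286 + 2.006 + 0.978 + 1.182) / 4 = 1.363
sigma = R_bar / d2 = 1.363 / 2.704 = 0.50406805
Cp = (USL - LSL)/(6*sigma) = (122.4 - 107.8)/(6*0.50406805) = 4.8274
Cpu = (122.4 - 118.04)/(3*0.50406805) = 2.8832
Cpl = (118.04 - 107.8)/(3*0.50406805) = 6.7716
Cpk = min(Cpu, Cpl) = 2.8832

2.8832


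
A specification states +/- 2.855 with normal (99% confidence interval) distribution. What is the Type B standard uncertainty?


u_B = half_width / 2.576
u_B = 2.855 / 2.576
u_B = 1.1083

1.1083


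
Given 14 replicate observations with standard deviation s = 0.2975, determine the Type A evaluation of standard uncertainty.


u_A = s / sqrt(n)
u_A = 0.2975 / sqrt(14)
u_A = 0.2975 / 3.7416574
u_A = 0.0795

0.0795


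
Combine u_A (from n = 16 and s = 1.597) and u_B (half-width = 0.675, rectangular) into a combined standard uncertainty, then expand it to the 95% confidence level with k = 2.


u_A = s / sqrt(n) = 1.597 / sqrt(16) = 0.39925
u_B = half_width / sqrt(3) = 0.675 / sqrt(3) = 0.38971143
uc = sqrt(u_A^2 + u_B^2) = sqrt(0.39925^2 + 0.38971143^2) = 0.55792075
U = k * uc = 2 * 0.55792075
U = 1.1158

1.1158


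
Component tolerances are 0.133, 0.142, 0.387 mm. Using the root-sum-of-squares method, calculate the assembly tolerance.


RSS = sqrt(0.133^2 + 0.142^2 + 0.387^2)
= sqrt(0.187622)
= 0.4332

0.4332


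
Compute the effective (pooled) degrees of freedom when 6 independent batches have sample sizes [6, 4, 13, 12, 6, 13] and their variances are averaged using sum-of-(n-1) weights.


nu = sum_i (n_i - 1)
nu = ((6 - 1) + (4 - 1) + (13 - 1) + (12 - 1) + (6 - 1) + (13 - 1))
nu = 5 + 3 + 12 + 11 + 5 + 12
nu = 48

48


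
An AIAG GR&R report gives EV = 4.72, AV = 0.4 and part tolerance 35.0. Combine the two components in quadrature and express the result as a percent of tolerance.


GRR = sqrt(EV^2 + AV^2) = sqrt(4.72^2 + 0.4^2) = 4.7369188
%GRR = GRR / tol * 100 = 4.7369188 / 35.0 * 100
%GRR = 13.5341

13.5341


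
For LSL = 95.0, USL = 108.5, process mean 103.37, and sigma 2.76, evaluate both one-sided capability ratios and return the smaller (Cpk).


Cpu = (USL - mean) / (3*sigma) = (108.5 - 103.37) / (3*2.76) = 0.6196
Cpl = (mean - LSL) / (3*sigma) = (103.37 - 95.0) / (3*2.76) = 1.0109
Cpk = min(Cpu, Cpl) = 0.6196

0.6196


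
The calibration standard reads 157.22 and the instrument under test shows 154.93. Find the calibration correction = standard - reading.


Correction = standard - reading
= 157.22 - 154.93
= 2.2900

2.2900


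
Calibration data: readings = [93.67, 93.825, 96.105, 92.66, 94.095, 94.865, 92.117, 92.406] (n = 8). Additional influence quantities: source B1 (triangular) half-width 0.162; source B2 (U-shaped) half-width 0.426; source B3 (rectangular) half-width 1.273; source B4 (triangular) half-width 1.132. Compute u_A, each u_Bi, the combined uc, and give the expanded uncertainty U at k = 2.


mean = (93.67 + 93.825 + 96.105 + 92.66 + 94.095 + 94.865 + 92.117 + 92.406) / 8 = 93.717875
s = sqrt(sum((x - mean)^2)/(n-1)) = 1.3402115
u_A = s / sqrt(n) = 1.3402115 / sqrt(8) = 0.47383632
u_B1 = 0.162 / sqrt(6) = 0.066136223
u_B2 = 0.426 / sqrt(2) = 0.30122749
u_B3 = 1.273 / sqrt(3) = 0.73496689
u_B4 = 1.132 / sqrt(6) = 0.46213706
uc = sqrt(0.47383632^2 + 0.066136223^2 + 0.30122749^2 + 0.73496689^2 + 0.46213706^2) = 1.0360405
U = k * uc = 2 * 1.0360405
U = 2.0721

2.0721


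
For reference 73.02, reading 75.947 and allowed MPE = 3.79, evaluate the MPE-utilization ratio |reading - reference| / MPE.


e = indication - reference = 75.947 - 73.02 = 2.9270
|e| = 2.9270
ratio = |e| / MPE = 2.9270 / 3.79
ratio = 0.7723

0.7723


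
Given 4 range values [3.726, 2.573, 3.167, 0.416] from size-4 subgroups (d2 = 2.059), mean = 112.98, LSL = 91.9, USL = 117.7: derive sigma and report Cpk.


R_bar = (3.726 + 2.573 + 3.167 + 0.416) / 4 = 2.4705
sigma = R_bar / d2 = 2.4705 / 2.059 = 1.1998543
Cp = (USL - LSL)/(6*sigma) = (117.7 - 91.9)/(6*1.1998543) = 3.5838
Cpu = (117.7 - 112.98)/(3*1.1998543) = 1.3113
Cpl = (112.98 - 91.9)/(3*1.1998543) = 5.8563
Cpk = min(Cpu, Cpl) = 1.3113

1.3113
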